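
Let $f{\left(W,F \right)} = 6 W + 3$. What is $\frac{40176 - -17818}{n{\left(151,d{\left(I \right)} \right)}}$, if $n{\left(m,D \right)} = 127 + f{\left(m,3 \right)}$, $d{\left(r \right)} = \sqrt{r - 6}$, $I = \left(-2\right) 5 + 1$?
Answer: $\frac{28997}{518} \approx 55.979$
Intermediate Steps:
$I = -9$ ($I = -10 + 1 = -9$)
$f{\left(W,F \right)} = 3 + 6 W$
$d{\left(r \right)} = \sqrt{-6 + r}$
$n{\left(m,D \right)} = 130 + 6 m$ ($n{\left(m,D \right)} = 127 + \left(3 + 6 m\right) = 130 + 6 m$)
$\frac{40176 - -17818}{n{\left(151,d{\left(I \right)} \right)}} = \frac{40176 - -17818}{130 + 6 \cdot 151} = \frac{40176 + 17818}{130 + 906} = \frac{57994}{1036} = 57994 \cdot \frac{1}{1036} = \frac{28997}{518}$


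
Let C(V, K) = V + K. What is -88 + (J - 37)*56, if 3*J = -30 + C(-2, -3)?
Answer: -8440/3 ≈ -2813.3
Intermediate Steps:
C(V, K) = K + V
J = -35/3 (J = (-30 + (-3 - 2))/3 = (-30 - 5)/3 = (⅓)*(-35) = -35/3 ≈ -11.667)
-88 + (J - 37)*56 = -88 + (-35/3 - 37)*56 = -88 - 146/3*56 = -88 - 8176/3 = -8440/3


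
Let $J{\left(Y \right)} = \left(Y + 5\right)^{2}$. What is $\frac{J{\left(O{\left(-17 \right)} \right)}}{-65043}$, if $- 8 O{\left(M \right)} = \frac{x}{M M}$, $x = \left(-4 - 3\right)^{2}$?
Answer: $- \frac{1635841}{4292311232} \approx -0.00038111$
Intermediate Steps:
$x = 49$ ($x = \left(-7\right)^{2} = 49$)
$O{\left(M \right)} = - \frac{49}{8 M^{2}}$ ($O{\left(M \right)} = - \frac{49 \frac{1}{M M}}{8} = - \frac{49 \frac{1}{M^{2}}}{8} = - \frac{49}{8 M^{2}}$)
$J{\left(Y \right)} = \left(5 + Y\right)^{2}$
$\frac{J{\left(O{\left(-17 \right)} \right)}}{-65043} = \frac{\left(5 - \frac{49}{8 \cdot 289}\right)^{2}}{-65043} = \left(5 - \frac{49}{2312}\right)^{2} \left(- \frac{1}{65043}\right) = \left(\frac{11511}{2312}\right)^{2} \left(- \frac{1}{65043}\right) = \frac{132503121}{5345344} \left(- \frac{1}{65043}\right) = - \frac{1635841}{4292311232}$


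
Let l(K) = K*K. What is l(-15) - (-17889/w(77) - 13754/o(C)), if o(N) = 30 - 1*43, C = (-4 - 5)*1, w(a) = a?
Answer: -46252/77 ≈ -600.68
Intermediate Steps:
C = -9 (C = -9*1 = -9)
o(N) = -13 (o(N) = 30 - 43 = -13)
l(K) = K**2
l(-15) - (-17889/w(77) - 13754/o(C)) = (-15)**2 - (-17889/77 - 13754/(-13)) = 225 - (-17889*1/77 - 13754*(-1/13)) = 225 - (-17889/77 + 1058) = 225 - 1*63577/77 = 225 - 63577/77 = -46252/77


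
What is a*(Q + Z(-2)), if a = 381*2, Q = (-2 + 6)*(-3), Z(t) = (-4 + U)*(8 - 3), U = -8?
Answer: -54864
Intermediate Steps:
Z(t) = -60 (Z(t) = (-4 - 8)*(8 - 3) = -12*5 = -60)
Q = -12 (Q = 4*(-3) = -12)
a = 762
a*(Q + Z(-2)) = 762*(-12 - 60) = 762*(-72) = -54864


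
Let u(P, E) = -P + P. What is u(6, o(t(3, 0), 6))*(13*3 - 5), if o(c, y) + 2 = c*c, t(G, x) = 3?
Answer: 0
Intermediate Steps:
o(c, y) = -2 + c² (o(c, y) = -2 + c*c = -2 + c²)
u(P, E) = 0
u(6, o(t(3, 0), 6))*(13*3 - 5) = 0*(13*3 - 5) = 0*(39 - 5) = 0*34 = 0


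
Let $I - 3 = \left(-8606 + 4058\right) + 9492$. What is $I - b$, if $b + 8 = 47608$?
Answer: $-42653$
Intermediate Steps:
$b = 47600$ ($b = -8 + 47608 = 47600$)
$I = 4947$ ($I = 3 + \left(\left(-8606 + 4058\right) + 9492\right) = 3 + \left(-4548 + 9492\right) = 3 + 4944 = 4947$)
$I - b = 4947 - 47600 = -42653$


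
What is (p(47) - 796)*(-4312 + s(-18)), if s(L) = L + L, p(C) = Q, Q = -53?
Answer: 3691452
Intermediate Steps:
p(C) = -53
s(L) = 2*L
(p(47) - 796)*(-4312 + s(-18)) = (-53 - 796)*(-4312 + 2*(-18)) = -849*(-4312 - 36) = -849*(-4348) = 3691452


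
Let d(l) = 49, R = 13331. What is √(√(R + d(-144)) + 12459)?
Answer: √(12459 + 2*√3345) ≈ 112.14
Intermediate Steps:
√(√(R + d(-144)) + 12459) = √(√(13331 + 49) + 12459) = √(√13380 + 12459) = √(2*√3345 + 12459) = √(12459 + 2*√3345)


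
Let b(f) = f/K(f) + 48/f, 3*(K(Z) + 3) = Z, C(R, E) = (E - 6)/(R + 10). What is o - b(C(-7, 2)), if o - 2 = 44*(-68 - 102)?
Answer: -230714/31 ≈ -7442.4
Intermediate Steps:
C(R, E) = (-6 + E)/(10 + R)
K(Z) = -3 + Z/3
o = -7478 (o = 2 + 44*(-68 - 102) = 2 + 44*(-170) = 2 - 7480 = -7478)
b(f) = 48/f + f/(-3 + f/3) (b(f) = f/(-3 + f/3) + 48/f = 48/f + f/(-3 + f/3))
o - b(C(-7, 2)) = -7478 - 3*(-144 + ((-6 + 2)/(10 - 7))² + 16*((-6 + 2)/(10 - 7)))/(((-6 + 2)/(10 - 7))*(-9 + (-6 + 2)/(10 - 7))) = -7478 - 3*(-144 + (-4/3)² + 16*(-4/3))/((-4/3)*(-9 - 4/3)) = -7478 - 3*(-3)*(-144 + 16/9 - 64/3)/(4*(-31/3)) = -7478 - 3*(-3)*(-3)*(-1472)/(4*31*9) = -7478 - 1*(-1104/31) = -7478 + 1104/31 = -230714/31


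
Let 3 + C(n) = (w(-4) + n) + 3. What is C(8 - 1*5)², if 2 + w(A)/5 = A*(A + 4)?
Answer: 49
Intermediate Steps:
w(A) = -10 + 5*A*(4 + A) (w(A) = -10 + 5*(A*(A + 4)) = -10 + 5*(A*(4 + A)) = -10 + 5*A*(4 + A))
C(n) = -10 + n (C(n) = -3 + (((-10 + 5*(-4)² + 20*(-4)) + n) + 3) = -3 + (((-10 + 5*16 - 80) + n) + 3) = -3 + (((-10 + 80 - 80) + n) + 3) = -3 + ((-10 + n) + 3) = -3 + (-7 + n) = -10 + n)
C(8 - 1*5)² = (-10 + (8 - 1*5))² = (-10 + (8 - 5))² = (-10 + 3)² = (-7)² = 49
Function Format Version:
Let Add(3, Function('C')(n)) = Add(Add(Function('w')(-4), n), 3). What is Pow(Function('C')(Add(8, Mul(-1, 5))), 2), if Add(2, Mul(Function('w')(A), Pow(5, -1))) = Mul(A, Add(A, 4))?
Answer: 49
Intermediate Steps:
Function('w')(A) = Add(-10, Mul(5, A, Add(4, A))) (Function('w')(A) = Add(-10, Mul(5, Mul(A, Add(A, 4)))) = Add(-10, Mul(5, Mul(A, Add(4, A)))) = Add(-10, Mul(5, A, Add(4, A))))
Function('C')(n) = Add(-10, n) (Function('C')(n) = Add(-3, Add(Add(Add(-10, Mul(5, Pow(-4, 2)), Mul(20, -4)), n), 3)) = Add(-3, Add(Add(Add(-10, Mul(5, 16), -80), n), 3)) = Add(-3, Add(Add(Add(-10, 80, -80), n), 3)) = Add(-3, Add(Add(-10, n), 3)) = Add(-3, Add(-7, n)) = Add(-10, n))
Pow(Function('C')(Add(8, Mul(-1, 5))), 2) = Pow(Add(-10, Add(8, Mul(-1, 5))), 2) = Pow(Add(-10, Add(8, -5)), 2) = Pow(Add(-10, 3), 2) = Pow(-7, 2) = 49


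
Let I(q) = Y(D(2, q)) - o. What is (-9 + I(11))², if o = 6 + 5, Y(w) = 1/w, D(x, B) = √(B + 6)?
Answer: (340 - √17)²/289 ≈ 390.36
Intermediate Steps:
D(x, B) = √(6 + B)
o = 11
I(q) = -11 + (6 + q)^(-½) (I(q) = 1/(√(6 + q)) - 1*11 = (6 + q)^(-½) - 11 = -11 + (6 + q)^(-½))
(-9 + I(11))² = (-9 + (-11 + (6 + 11)^(-½)))² = (-9 + (-11 + 17^(-½)))² = (-9 + (-11 + √17/17))² = (-20 + √17/17)²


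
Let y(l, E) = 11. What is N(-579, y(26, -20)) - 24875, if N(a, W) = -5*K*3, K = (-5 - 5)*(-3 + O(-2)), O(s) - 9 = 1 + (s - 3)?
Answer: -24575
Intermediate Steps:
O(s) = 7 + s (O(s) = 9 + (1 + (s - 3)) = 9 + (1 + (-3 + s)) = 9 + (-2 + s) = 7 + s)
K = -20 (K = (-5 - 5)*(-3 + (7 - 2)) = -10*(-3 + 5) = -10*2 = -20)
N(a, W) = 300 (N(a, W) = -5*(-20)*3 = 100*3 = 300)
N(-579, y(26, -20)) - 24875 = 300 - 24875 = -24575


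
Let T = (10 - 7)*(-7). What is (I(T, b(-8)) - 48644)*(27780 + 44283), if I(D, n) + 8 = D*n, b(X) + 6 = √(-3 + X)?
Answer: -3496929138 - 1513323*I*√11 ≈ -3.4969e+9 - 5.0191e+6*I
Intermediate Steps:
b(X) = -6 + √(-3 + X)
T = -21 (T = 3*(-7) = -21)
I(D, n) = -8 + D*n
(I(T, b(-8)) - 48644)*(27780 + 44283) = ((-8 - 21*(-6 + √(-3 - 8))) - 48644)*(27780 + 44283) = ((-8 - 21*(-6 + √(-11))) - 48644)*72063 = ((-8 - 21*(-6 + I*√11)) - 48644)*72063 = ((-8 + (126 - 21*I*√11)) - 48644)*72063 = ((118 - 21*I*√11) - 48644)*72063 = (-48526 - 21*I*√11)*72063 = -3496929138 - 1513323*I*√11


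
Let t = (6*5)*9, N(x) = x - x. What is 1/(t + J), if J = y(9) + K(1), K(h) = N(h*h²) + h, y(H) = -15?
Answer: 1/256 ≈ 0.0039063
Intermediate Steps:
N(x) = 0
t = 270 (t = 30*9 = 270)
K(h) = h (K(h) = 0 + h = h)
J = -14 (J = -15 + 1 = -14)
1/(t + J) = 1/(270 - 14) = 1/256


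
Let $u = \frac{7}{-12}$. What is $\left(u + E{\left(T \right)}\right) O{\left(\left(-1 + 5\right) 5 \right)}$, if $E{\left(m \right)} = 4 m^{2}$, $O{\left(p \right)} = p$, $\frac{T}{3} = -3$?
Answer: $\frac{19405}{3} \approx 6468.3$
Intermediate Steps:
$T = -9$ ($T = 3 \left(-3\right) = -9$)
$u = - \frac{7}{12}$ ($u = 7 \left(- \frac{1}{12}\right) = - \frac{7}{12} \approx -0.58333$)
$\left(u + E{\left(T \right)}\right) O{\left(\left(-1 + 5\right) 5 \right)} = \left(- \frac{7}{12} + 4 \left(-9\right)^{2}\right) \left(-1 + 5\right) 5 = \left(- \frac{7}{12} + 4 \cdot 81\right) 4 \cdot 5 = \left(- \frac{7}{12} + 324\right) 20 = \frac{3881}{12} \cdot 20 = \frac{19405}{3}$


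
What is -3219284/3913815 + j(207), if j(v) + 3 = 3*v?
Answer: 2415518386/3913815 ≈ 617.18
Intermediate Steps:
j(v) = -3 + 3*v
-3219284/3913815 + j(207) = -3219284/3913815 + (-3 + 3*207) = -3219284*1/3913815 + (-3 + 621) = -3219284/3913815 + 618 = 2415518386/3913815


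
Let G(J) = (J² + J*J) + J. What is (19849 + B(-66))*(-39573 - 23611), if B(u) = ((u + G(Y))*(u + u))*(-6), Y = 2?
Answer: 1548197552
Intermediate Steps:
G(J) = J + 2*J² (G(J) = (J² + J²) + J = 2*J² + J = J + 2*J²)
B(u) = -12*u*(10 + u) (B(u) = ((u + 2*(1 + 2*2))*(u + u))*(-6) = ((u + 2*(1 + 4))*(2*u))*(-6) = ((u + 2*5)*(2*u))*(-6) = ((u + 10)*(2*u))*(-6) = ((10 + u)*(2*u))*(-6) = (2*u*(10 + u))*(-6) = -12*u*(10 + u))
(19849 + B(-66))*(-39573 - 23611) = (19849 - 12*(-66)*(10 - 66))*(-39573 - 23611) = (19849 - 12*(-66)*(-56))*(-63184) = (19849 - 44352)*(-63184) = -24503*(-63184) = 1548197552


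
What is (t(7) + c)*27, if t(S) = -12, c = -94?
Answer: -2862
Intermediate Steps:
(t(7) + c)*27 = (-12 - 94)*27 = -106*27 = -2862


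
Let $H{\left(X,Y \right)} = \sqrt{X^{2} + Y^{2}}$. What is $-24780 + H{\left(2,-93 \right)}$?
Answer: $-24780 + \sqrt{8653} \approx -24687.0$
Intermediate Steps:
$-24780 + H{\left(2,-93 \right)} = -24780 + \sqrt{2^{2} + \left(-93\right)^{2}} = -24780 + \sqrt{4 + 8649} = -24780 + \sqrt{8653}$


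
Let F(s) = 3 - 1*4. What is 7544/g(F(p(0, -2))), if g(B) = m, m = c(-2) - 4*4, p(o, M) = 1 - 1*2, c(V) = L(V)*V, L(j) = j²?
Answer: -943/3 ≈ -314.33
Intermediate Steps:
c(V) = V³ (c(V) = V²*V = V³)
p(o, M) = -1 (p(o, M) = 1 - 2 = -1)
F(s) = -1 (F(s) = 3 - 4 = -1)
m = -24 (m = (-2)³ - 4*4 = -8 - 16 = -24)
g(B) = -24
7544/g(F(p(0, -2))) = 7544/(-24) = 7544*(-1/24) = -943/3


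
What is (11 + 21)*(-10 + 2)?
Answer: -256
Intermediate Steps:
(11 + 21)*(-10 + 2) = 32*(-8) = -256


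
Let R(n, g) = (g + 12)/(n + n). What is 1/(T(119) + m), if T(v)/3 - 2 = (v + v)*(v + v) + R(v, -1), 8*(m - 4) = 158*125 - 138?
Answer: 119/20514843 ≈ 5.8007e-6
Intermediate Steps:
m = 4911/2 (m = 4 + (158*125 - 138)/8 = 4 + (19750 - 138)/8 = 4 + (⅛)*19612 = 4 + 4903/2 = 4911/2 ≈ 2455.5)
R(n, g) = (12 + g)/(2*n) (R(n, g) = (12 + g)/((2*n)) = (12 + g)*(1/(2*n)) = (12 + g)/(2*n))
T(v) = 6 + 12*v² + 33/(2*v) (T(v) = 6 + 3*((v + v)*(v + v) + (12 - 1)/(2*v)) = 6 + 3*((2*v)*(2*v) + (½)*11/v) = 6 + 3*(4*v² + 11/(2*v)) = 6 + (12*v² + 33/(2*v)) = 6 + 12*v² + 33/(2*v))
1/(T(119) + m) = 1/((6 + 12*119² + (33/2)/119) + 4911/2) = 1/((6 + 12*14161 + (33/2)*(1/119)) + 4911/2) = 1/((6 + 169932 + 33/238) + 4911/2) = 1/(40445277/238 + 4911/2) = 1/(20514843/119) = 119/20514843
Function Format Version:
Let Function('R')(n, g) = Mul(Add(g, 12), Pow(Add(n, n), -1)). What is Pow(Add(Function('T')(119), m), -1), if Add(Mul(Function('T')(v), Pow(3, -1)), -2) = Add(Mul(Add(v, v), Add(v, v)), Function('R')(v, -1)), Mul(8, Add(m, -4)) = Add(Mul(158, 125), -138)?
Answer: Rational(119, 20514843) ≈ 5.8007e-6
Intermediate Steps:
m = Rational(4911, 2) (m = Add(4, Mul(Rational(1, 8), Add(Mul(158, 125), -138))) = Add(4, Mul(Rational(1, 8), Add(19750, -138))) = Add(4, Mul(Rational(1, 8), 19612)) = Add(4, Rational(4903, 2)) = Rational(4911, 2) ≈ 2455.5)
Function('R')(n, g) = Mul(Rational(1, 2), Pow(n, -1), Add(12, g)) (Function('R')(n, g) = Mul(Add(12, g), Pow(Mul(2, n), -1)) = Mul(Add(12, g), Mul(Rational(1, 2), Pow(n, -1))) = Mul(Rational(1, 2), Pow(n, -1), Add(12, g)))
Function('T')(v) = Add(6, Mul(12, Pow(v, 2)), Mul(Rational(33, 2), Pow(v, -1))) (Function('T')(v) = Add(6, Mul(3, Add(Mul(Add(v, v), Add(v, v)), Mul(Rational(1, 2), Pow(v, -1), Add(12, -1))))) = Add(6, Mul(3, Add(Mul(Mul(2, v), Mul(2, v)), Mul(Rational(1, 2), Pow(v, -1), 11)))) = Add(6, Mul(3, Add(Mul(4, Pow(v, 2)), Mul(Rational(11, 2), Pow(v, -1))))) = Add(6, Add(Mul(12, Pow(v, 2)), Mul(Rational(33, 2), Pow(v, -1)))) = Add(6, Mul(12, Pow(v, 2)), Mul(Rational(33, 2), Pow(v, -1))))
Pow(Add(Function('T')(119), m), -1) = Pow(Add(Add(6, Mul(12, Pow(119, 2)), Mul(Rational(33, 2), Pow(119, -1))), Rational(4911, 2)), -1) = Pow(Add(Add(6, Mul(12, 14161), Mul(Rational(33, 2), Rational(1, 119))), Rational(4911, 2)), -1) = Pow(Add(Add(6, 169932, Rational(33, 238)), Rational(4911, 2)), -1) = Pow(Add(Rational(40445277, 238), Rational(4911, 2)), -1) = Pow(Rational(20514843, 119), -1) = Rational(119, 20514843)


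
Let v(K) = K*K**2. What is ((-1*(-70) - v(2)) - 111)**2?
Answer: 2401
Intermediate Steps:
v(K) = K**3
((-1*(-70) - v(2)) - 111)**2 = ((-1*(-70) - 1*2**3) - 111)**2 = ((70 - 1*8) - 111)**2 = ((70 - 8) - 111)**2 = (62 - 111)**2 = (-49)**2 = 2401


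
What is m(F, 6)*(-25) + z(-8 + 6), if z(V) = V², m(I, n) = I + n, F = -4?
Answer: -46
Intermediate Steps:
m(F, 6)*(-25) + z(-8 + 6) = (-4 + 6)*(-25) + (-8 + 6)² = 2*(-25) + (-2)² = -50 + 4 = -46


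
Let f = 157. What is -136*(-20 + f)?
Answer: -18632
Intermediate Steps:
-136*(-20 + f) = -136*(-20 + 157) = -136*137 = -18632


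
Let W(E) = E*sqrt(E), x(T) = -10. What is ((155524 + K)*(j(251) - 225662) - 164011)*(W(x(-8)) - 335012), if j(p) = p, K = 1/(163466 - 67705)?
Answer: 1124666065224099827432/95761 + 33570918809597860*I*sqrt(10)/95761 ≈ 1.1745e+16 + 1.1086e+12*I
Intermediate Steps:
K = 1/95761 ≈ 1.0443e-5
W(E) = E**(3/2)
((155524 + K)*(j(251) - 225662) - 164011)*(W(x(-8)) - 335012) = ((155524 + 1/95761)*(251 - 225662) - 164011)*((-10)**(3/2) - 335012) = ((14893133765/95761)*(-225411) - 164011)*(-10*I*sqrt(10) - 335012) = (-3357076175102415/95761 - 164011)*(-335012 - 10*I*sqrt(10)) = -3357091880959786*(-335012 - 10*I*sqrt(10))/95761 = 1124666065224099827432/95761 + 33570918809597860*I*sqrt(10)/95761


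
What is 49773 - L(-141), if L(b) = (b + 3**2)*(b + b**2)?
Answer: 2655453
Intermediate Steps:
L(b) = (9 + b)*(b + b**2) (L(b) = (b + 9)*(b + b**2) = (9 + b)*(b + b**2))
49773 - L(-141) = 49773 - (-141)*(9 + (-141)**2 + 10*(-141)) = 49773 - (-141)*(9 + 19881 - 1410) = 49773 - (-141)*18480 = 49773 - 1*(-2605680) = 49773 + 2605680 = 2655453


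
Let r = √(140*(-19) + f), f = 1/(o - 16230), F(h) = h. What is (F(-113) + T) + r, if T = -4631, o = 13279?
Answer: -4744 + I*√23164349611/2951 ≈ -4744.0 + 51.575*I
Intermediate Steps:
f = -1/2951 (f = 1/(13279 - 16230) = 1/(-2951) = -1/2951 ≈ -0.00033887)
r = I*√23164349611/2951 (r = √(140*(-19) - 1/2951) = √(-2660 - 1/2951) = √(-7849661/2951) = I*√23164349611/2951 ≈ 51.575*I)
(F(-113) + T) + r = (-113 - 4631) + I*√23164349611/2951 = -4744 + I*√23164349611/2951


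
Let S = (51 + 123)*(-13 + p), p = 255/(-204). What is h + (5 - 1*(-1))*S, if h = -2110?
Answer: -16987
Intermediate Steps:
p = -5/4 (p = 255*(-1/204) = -5/4 ≈ -1.2500)
S = -4959/2 (S = (51 + 123)*(-13 - 5/4) = 174*(-57/4) = -4959/2 ≈ -2479.5)
h + (5 - 1*(-1))*S = -2110 + (5 - 1*(-1))*(-4959/2) = -2110 + (5 + 1)*(-4959/2) = -2110 + 6*(-4959/2) = -2110 - 14877 = -16987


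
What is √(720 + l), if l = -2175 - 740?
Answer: I*√2195 ≈ 46.851*I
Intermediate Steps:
l = -2915
√(720 + l) = √(720 - 2915) = √(-2195) = I*√2195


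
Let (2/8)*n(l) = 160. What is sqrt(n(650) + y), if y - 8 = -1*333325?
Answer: I*sqrt(332677) ≈ 576.78*I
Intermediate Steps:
n(l) = 640 (n(l) = 4*160 = 640)
y = -333317 (y = 8 - 1*333325 = 8 - 333325 = -333317)
sqrt(n(650) + y) = sqrt(640 - 333317) = sqrt(-332677) = I*sqrt(332677)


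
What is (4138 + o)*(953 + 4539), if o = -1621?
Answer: 13823364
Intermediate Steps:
(4138 + o)*(953 + 4539) = (4138 - 1621)*(953 + 4539) = 2517*5492 = 13823364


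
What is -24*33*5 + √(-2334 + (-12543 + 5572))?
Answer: -3960 + I*√9305 ≈ -3960.0 + 96.462*I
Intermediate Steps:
-24*33*5 + √(-2334 + (-12543 + 5572)) = -792*5 + √(-2334 - 6971) = -3960 + √(-9305) = -3960 + I*√9305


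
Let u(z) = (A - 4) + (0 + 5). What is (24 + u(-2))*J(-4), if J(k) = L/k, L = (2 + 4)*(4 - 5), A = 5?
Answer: 45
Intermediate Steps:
u(z) = 6 (u(z) = (5 - 4) + (0 + 5) = 1 + 5 = 6)
L = -6 (L = 6*(-1) = -6)
J(k) = -6/k
(24 + u(-2))*J(-4) = (24 + 6)*(-6/(-4)) = 30*(-6*(-1/4)) = 30*(3/2) = 45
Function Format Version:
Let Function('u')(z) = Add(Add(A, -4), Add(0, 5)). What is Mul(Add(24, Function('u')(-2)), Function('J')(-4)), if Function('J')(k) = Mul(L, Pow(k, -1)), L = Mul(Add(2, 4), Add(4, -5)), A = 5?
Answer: 45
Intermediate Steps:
Function('u')(z) = 6 (Function('u')(z) = Add(Add(5, -4), Add(0, 5)) = Add(1, 5) = 6)
L = -6 (L = Mul(6, -1) = -6)
Function('J')(k) = Mul(-6, Pow(k, -1))
Mul(Add(24, Function('u')(-2)), Function('J')(-4)) = Mul(Add(24, 6), Mul(-6, Pow(-4, -1))) = Mul(30, Mul(-6, Rational(-1, 4))) = Mul(30, Rational(3, 2)) = 45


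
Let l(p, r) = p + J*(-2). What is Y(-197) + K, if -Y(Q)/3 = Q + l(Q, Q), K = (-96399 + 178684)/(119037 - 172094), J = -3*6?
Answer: 56900933/53057 ≈ 1072.4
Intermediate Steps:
J = -18
K = -82285/53057 (K = 82285/(-53057) = 82285*(-1/53057) = -82285/53057 ≈ -1.5509)
l(p, r) = 36 + p (l(p, r) = p - 18*(-2) = p + 36 = 36 + p)
Y(Q) = -108 - 6*Q (Y(Q) = -3*(Q + (36 + Q)) = -3*(36 + 2*Q) = -108 - 6*Q)
Y(-197) + K = (-108 - 6*(-197)) - 82285/53057 = (-108 + 1182) - 82285/53057 = 1074 - 82285/53057 = 56900933/53057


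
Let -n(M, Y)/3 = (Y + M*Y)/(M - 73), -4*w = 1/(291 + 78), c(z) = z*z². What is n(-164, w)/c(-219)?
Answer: -163/1224745333236 ≈ -1.3309e-10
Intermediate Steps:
c(z) = z³
w = -1/1476 (w = -1/(4*(291 + 78)) = -¼/369 = -¼*1/369 = -1/1476 ≈ -0.00067751)
n(M, Y) = -3*(Y + M*Y)/(-73 + M) (n(M, Y) = -3*(Y + M*Y)/(M - 73) = -3*(Y + M*Y)/(-73 + M))
n(-164, w)/c(-219) = (-3*(-1/1476)*(1 - 164)/(-73 - 164))/((-219)³) = -3*(-1/1476)*(-163)/(-237)/(-10503459) = -3*(-1/1476)*(-1/237)*(-163)*(-1/10503459) = (163/116604)*(-1/10503459) = -163/1224745333236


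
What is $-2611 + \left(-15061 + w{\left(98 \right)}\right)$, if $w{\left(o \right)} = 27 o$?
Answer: $-15026$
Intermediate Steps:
$-2611 + \left(-15061 + w{\left(98 \right)}\right) = -2611 + \left(-15061 + 27 \cdot 98\right) = -2611 + \left(-15061 + 2646\right) = -2611 - 12415 = -15026$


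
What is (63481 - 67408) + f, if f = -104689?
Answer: -108616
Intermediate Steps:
(63481 - 67408) + f = (63481 - 67408) - 104689 = -3927 - 104689 = -108616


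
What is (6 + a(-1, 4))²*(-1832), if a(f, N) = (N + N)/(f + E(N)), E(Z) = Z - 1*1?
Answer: -183200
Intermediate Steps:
E(Z) = -1 + Z (E(Z) = Z - 1 = -1 + Z)
a(f, N) = 2*N/(-1 + N + f) (a(f, N) = (N + N)/(f + (-1 + N)) = (2*N)/(-1 + N + f) = 2*N/(-1 + N + f))
(6 + a(-1, 4))²*(-1832) = (6 + 2*4/(-1 + 4 - 1))²*(-1832) = (6 + 2*4/2)²*(-1832) = (6 + 2*4*(½))²*(-1832) = (6 + 4)²*(-1832) = 10²*(-1832) = 100*(-1832) = -183200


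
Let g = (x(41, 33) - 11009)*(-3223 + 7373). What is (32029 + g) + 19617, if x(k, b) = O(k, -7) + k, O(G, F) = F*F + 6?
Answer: -45237304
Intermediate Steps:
O(G, F) = 6 + F² (O(G, F) = F² + 6 = 6 + F²)
x(k, b) = 55 + k (x(k, b) = (6 + (-7)²) + k = (6 + 49) + k = 55 + k)
g = -45288950 (g = ((55 + 41) - 11009)*(-3223 + 7373) = (96 - 11009)*4150 = -10913*4150 = -45288950)
(32029 + g) + 19617 = (32029 - 45288950) + 19617 = -45256921 + 19617 = -45237304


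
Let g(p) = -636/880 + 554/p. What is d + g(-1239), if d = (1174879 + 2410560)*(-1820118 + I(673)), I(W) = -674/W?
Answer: -1197157176076026117473/183446340 ≈ -6.5259e+12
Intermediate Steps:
g(p) = -159/220 + 554/p (g(p) = -636*1/880 + 554/p = -159/220 + 554/p)
d = -4391947964178632/673 (d = (1174879 + 2410560)*(-1820118 - 674/673) = 3585439*(-1820118 - 674*1/673) = 3585439*(-1820118 - 674/673) = 3585439*(-1224940088/673) = -4391947964178632/673 ≈ -6.5259e+12)
d + g(-1239) = -4391947964178632/673 + (-159/220 + 554/(-1239)) = -4391947964178632/673 + (-159/220 + 554*(-1/1239)) = -4391947964178632/673 + (-159/220 - 554/1239) = -4391947964178632/673 - 318881/272580 = -1197157176076026117473/183446340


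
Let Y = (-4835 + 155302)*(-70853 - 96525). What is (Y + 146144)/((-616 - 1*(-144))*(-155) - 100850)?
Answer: 12592359691/13845 ≈ 9.0952e+5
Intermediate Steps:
Y = -25184865526 (Y = 150467*(-167378) = -25184865526)
(Y + 146144)/((-616 - 1*(-144))*(-155) - 100850) = (-25184865526 + 146144)/((-616 - 1*(-144))*(-155) - 100850) = -25184719382/((-616 + 144)*(-155) - 100850) = -25184719382/(-472*(-155) - 100850) = -25184719382/(73160 - 100850) = -25184719382/(-27690) = -25184719382*(-1/27690) = 12592359691/13845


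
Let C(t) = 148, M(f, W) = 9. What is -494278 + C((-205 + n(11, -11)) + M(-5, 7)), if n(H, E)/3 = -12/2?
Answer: -494130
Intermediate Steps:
n(H, E) = -18 (n(H, E) = 3*(-12/2) = 3*(-12*1/2) = 3*(-6) = -18)
-494278 + C((-205 + n(11, -11)) + M(-5, 7)) = -494278 + 148 = -494130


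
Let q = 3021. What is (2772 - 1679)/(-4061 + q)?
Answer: -1093/1040 ≈ -1.0510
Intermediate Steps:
(2772 - 1679)/(-4061 + q) = (2772 - 1679)/(-4061 + 3021) = 1093/(-1040) = 1093*(-1/1040) = -1093/1040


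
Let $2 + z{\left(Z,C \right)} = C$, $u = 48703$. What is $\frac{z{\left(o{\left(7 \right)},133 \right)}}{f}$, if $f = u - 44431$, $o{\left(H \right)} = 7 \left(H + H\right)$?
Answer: $\frac{131}{4272} \approx 0.030665$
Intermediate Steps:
$o{\left(H \right)} = 14 H$ ($o{\left(H \right)} = 7 \cdot 2 H = 14 H$)
$z{\left(Z,C \right)} = -2 + C$
$f = 4272$ ($f = 48703 - 44431 = 4272$)
$\frac{z{\left(o{\left(7 \right)},133 \right)}}{f} = \frac{-2 + 133}{4272} = 131 \cdot \frac{1}{4272} = \frac{131}{4272}$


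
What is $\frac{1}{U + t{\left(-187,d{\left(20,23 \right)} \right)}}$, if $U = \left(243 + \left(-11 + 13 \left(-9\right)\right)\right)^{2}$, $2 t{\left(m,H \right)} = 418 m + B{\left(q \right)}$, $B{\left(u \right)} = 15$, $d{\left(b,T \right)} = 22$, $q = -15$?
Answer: $- \frac{2}{51701} \approx -3.8684 \cdot 10^{-5}$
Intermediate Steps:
$t{\left(m,H \right)} = \frac{15}{2} + 209 m$ ($t{\left(m,H \right)} = \frac{418 m + 15}{2} = \frac{15 + 418 m}{2} = \frac{15}{2} + 209 m$)
$U = 13225$ ($U = \left(243 - 128\right)^{2} = 115^{2} = 13225$)
$\frac{1}{U + t{\left(-187,d{\left(20,23 \right)} \right)}} = \frac{1}{13225 + \left(\frac{15}{2} + 209 \left(-187\right)\right)} = \frac{1}{13225 + \left(\frac{15}{2} - 39083\right)} = \frac{1}{13225 - \frac{78151}{2}} = \frac{1}{- \frac{51701}{2}} = - \frac{2}{51701}$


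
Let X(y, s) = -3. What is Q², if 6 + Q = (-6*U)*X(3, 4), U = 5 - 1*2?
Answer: 2304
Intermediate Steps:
U = 3 (U = 5 - 2 = 3)
Q = 48 (Q = -6 - 6*3*(-3) = -6 - 18*(-3) = -6 + 54 = 48)
Q² = 48² = 2304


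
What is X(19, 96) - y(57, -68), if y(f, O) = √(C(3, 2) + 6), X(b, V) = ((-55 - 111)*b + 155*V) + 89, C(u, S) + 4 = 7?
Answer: 11812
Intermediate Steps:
C(u, S) = 3 (C(u, S) = -4 + 7 = 3)
X(b, V) = 89 - 166*b + 155*V (X(b, V) = (-166*b + 155*V) + 89 = 89 - 166*b + 155*V)
y(f, O) = 3 (y(f, O) = √(3 + 6) = √9 = 3)
X(19, 96) - y(57, -68) = (89 - 166*19 + 155*96) - 1*3 = (89 - 3154 + 14880) - 3 = 11815 - 3 = 11812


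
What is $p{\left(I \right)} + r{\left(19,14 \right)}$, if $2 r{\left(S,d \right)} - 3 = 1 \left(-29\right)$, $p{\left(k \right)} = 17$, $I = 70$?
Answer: $4$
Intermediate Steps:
$r{\left(S,d \right)} = -13$ ($r{\left(S,d \right)} = \frac{3}{2} + \frac{1 \left(-29\right)}{2} = \frac{3}{2} + \frac{1}{2} \left(-29\right) = \frac{3}{2} - \frac{29}{2} = -13$)
$p{\left(I \right)} + r{\left(19,14 \right)} = 17 - 13 = 4$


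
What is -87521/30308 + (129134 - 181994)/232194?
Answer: -3653988659/1172889292 ≈ -3.1154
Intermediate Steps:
-87521/30308 + (129134 - 181994)/232194 = -87521*1/30308 - 52860*1/232194 = -87521/30308 - 8810/38699 = -3653988659/1172889292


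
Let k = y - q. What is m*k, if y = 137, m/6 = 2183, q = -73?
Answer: 2750580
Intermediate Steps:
m = 13098 (m = 6*2183 = 13098)
k = 210 (k = 137 - 1*(-73) = 137 + 73 = 210)
m*k = 13098*210 = 2750580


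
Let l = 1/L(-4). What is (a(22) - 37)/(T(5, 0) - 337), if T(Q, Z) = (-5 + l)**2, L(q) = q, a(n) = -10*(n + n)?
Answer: 7632/4951 ≈ 1.5415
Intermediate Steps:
a(n) = -20*n
l = -1/4 (l = 1/(-4) = -1/4 ≈ -0.25000)
T(Q, Z) = 441/16 (T(Q, Z) = (-5 - 1/4)**2 = (-21/4)**2 = 441/16)
(a(22) - 37)/(T(5, 0) - 337) = (-20*22 - 37)/(441/16 - 337) = (-440 - 37)/(-4951/16) = -477*(-16/4951) = 7632/4951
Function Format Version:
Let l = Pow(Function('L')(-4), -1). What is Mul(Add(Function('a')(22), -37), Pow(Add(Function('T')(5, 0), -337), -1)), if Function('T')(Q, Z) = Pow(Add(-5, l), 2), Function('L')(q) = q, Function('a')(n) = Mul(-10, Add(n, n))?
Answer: Rational(7632, 4951) ≈ 1.5415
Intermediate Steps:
Function('a')(n) = Mul(-20, n) (Function('a')(n) = Mul(-10, Mul(2, n)) = Mul(-20, n))
l = Rational(-1, 4) (l = Pow(-4, -1) = Rational(-1, 4) ≈ -0.25000)
Function('T')(Q, Z) = Rational(441, 16) (Function('T')(Q, Z) = Pow(Add(-5, Rational(-1, 4)), 2) = Pow(Rational(-21, 4), 2) = Rational(441, 16))
Mul(Add(Function('a')(22), -37), Pow(Add(Function('T')(5, 0), -337), -1)) = Mul(Add(Mul(-20, 22), -37), Pow(Add(Rational(441, 16), -337), -1)) = Mul(Add(-440, -37), Pow(Rational(-4951, 16), -1)) = Mul(-477, Rational(-16, 4951)) = Rational(7632, 4951)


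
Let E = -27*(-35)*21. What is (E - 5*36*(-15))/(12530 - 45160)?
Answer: -4509/6526 ≈ -0.69093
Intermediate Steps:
E = 19845 (E = 945*21 = 19845)
(E - 5*36*(-15))/(12530 - 45160) = (19845 - 5*36*(-15))/(12530 - 45160) = (19845 - 180*(-15))/(-32630) = (19845 + 2700)*(-1/32630) = 22545*(-1/32630) = -4509/6526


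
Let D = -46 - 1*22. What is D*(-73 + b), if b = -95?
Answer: 11424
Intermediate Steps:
D = -68 (D = -46 - 22 = -68)
D*(-73 + b) = -68*(-73 - 95) = -68*(-168) = 11424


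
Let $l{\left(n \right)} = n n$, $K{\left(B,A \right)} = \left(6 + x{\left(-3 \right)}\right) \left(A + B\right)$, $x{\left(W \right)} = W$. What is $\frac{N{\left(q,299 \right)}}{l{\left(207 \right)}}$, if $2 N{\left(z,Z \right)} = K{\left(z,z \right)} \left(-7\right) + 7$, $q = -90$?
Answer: $\frac{3787}{85698} \approx 0.04419$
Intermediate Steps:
$K{\left(B,A \right)} = 3 A + 3 B$ ($K{\left(B,A \right)} = \left(6 - 3\right) \left(A + B\right) = 3 \left(A + B\right) = 3 A + 3 B$)
$l{\left(n \right)} = n^{2}$
$N{\left(z,Z \right)} = \frac{7}{2} - 21 z$ ($N{\left(z,Z \right)} = \frac{\left(3 z + 3 z\right) \left(-7\right) + 7}{2} = \frac{6 z \left(-7\right) + 7}{2} = \frac{- 42 z + 7}{2} = \frac{7 - 42 z}{2} = \frac{7}{2} - 21 z$)
$\frac{N{\left(q,299 \right)}}{l{\left(207 \right)}} = \frac{\frac{7}{2} - -1890}{207^{2}} = \frac{\frac{7}{2} + 1890}{42849} = \frac{3787}{2} \cdot \frac{1}{42849} = \frac{3787}{85698}$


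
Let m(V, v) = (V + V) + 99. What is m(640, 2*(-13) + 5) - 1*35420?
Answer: -34041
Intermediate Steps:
m(V, v) = 99 + 2*V (m(V, v) = 2*V + 99 = 99 + 2*V)
m(640, 2*(-13) + 5) - 1*35420 = (99 + 2*640) - 1*35420 = (99 + 1280) - 35420 = 1379 - 35420 = -34041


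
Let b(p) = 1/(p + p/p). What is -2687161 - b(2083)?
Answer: -5600043525/2084 ≈ -2.6872e+6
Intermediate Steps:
b(p) = 1/(1 + p) (b(p) = 1/(p + 1) = 1/(1 + p))
-2687161 - b(2083) = -2687161 - 1/(1 + 2083) = -2687161 - 1/2084 = -5600043525/2084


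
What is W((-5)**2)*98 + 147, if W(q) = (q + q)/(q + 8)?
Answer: 9751/33 ≈ 295.48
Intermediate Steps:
W(q) = 2*q/(8 + q) (W(q) = (2*q)/(8 + q) = 2*q/(8 + q))
W((-5)**2)*98 + 147 = (2*(-5)**2/(8 + (-5)**2))*98 + 147 = (2*25/(8 + 25))*98 + 147 = (2*25/33)*98 + 147 = (2*25*(1/33))*98 + 147 = (50/33)*98 + 147 = 4900/33 + 147 = 9751/33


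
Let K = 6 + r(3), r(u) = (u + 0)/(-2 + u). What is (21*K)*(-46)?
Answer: -8694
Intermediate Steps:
r(u) = u/(-2 + u)
K = 9 (K = 6 + 3/(-2 + 3) = 6 + 3/1 = 6 + 3*1 = 6 + 3 = 9)
(21*K)*(-46) = (21*9)*(-46) = 189*(-46) = -8694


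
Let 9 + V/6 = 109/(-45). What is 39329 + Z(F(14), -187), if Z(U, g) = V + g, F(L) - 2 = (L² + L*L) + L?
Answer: 586102/15 ≈ 39073.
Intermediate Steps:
V = -1028/15 (V = -54 + 6*(109/(-45)) = -54 + 6*(109*(-1/45)) = -54 + 6*(-109/45) = -54 - 218/15 = -1028/15 ≈ -68.533)
F(L) = 2 + L + 2*L² (F(L) = 2 + ((L² + L*L) + L) = 2 + ((L² + L²) + L) = 2 + (2*L² + L) = 2 + (L + 2*L²) = 2 + L + 2*L²)
Z(U, g) = -1028/15 + g
39329 + Z(F(14), -187) = 39329 + (-1028/15 - 187) = 39329 - 3833/15 = 586102/15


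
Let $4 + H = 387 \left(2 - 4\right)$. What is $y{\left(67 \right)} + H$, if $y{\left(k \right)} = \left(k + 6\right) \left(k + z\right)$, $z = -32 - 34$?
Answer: $-705$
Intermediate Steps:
$H = -778$ ($H = -4 + 387 \left(2 - 4\right) = -4 + 387 \left(-2\right) = -4 - 774 = -778$)
$z = -66$ ($z = -32 - 34 = -66$)
$y{\left(k \right)} = \left(-66 + k\right) \left(6 + k\right)$ ($y{\left(k \right)} = \left(k + 6\right) \left(k - 66\right) = \left(6 + k\right) \left(-66 + k\right) = \left(-66 + k\right) \left(6 + k\right)$)
$y{\left(67 \right)} + H = \left(-396 + 67^{2} - 4020\right) - 778 = \left(-396 + 4489 - 4020\right) - 778 = 73 - 778 = -705$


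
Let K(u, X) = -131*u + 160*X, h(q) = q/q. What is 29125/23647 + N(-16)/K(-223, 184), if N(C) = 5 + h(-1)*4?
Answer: 189831272/154107499 ≈ 1.2318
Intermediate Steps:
h(q) = 1
N(C) = 9 (N(C) = 5 + 1*4 = 5 + 4 = 9)
29125/23647 + N(-16)/K(-223, 184) = 29125/23647 + 9/(-131*(-223) + 160*184) = 29125*(1/23647) + 9/(29213 + 29440) = 29125/23647 + 9/58653 = 29125/23647 + 9*(1/58653) = 29125/23647 + 1/6517 = 189831272/154107499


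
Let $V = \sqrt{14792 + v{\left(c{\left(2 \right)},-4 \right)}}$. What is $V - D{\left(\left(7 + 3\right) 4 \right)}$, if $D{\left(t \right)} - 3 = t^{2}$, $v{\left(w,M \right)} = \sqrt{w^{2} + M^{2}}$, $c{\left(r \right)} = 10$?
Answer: $-1603 + \sqrt{14792 + 2 \sqrt{29}} \approx -1481.3$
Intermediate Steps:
$v{\left(w,M \right)} = \sqrt{M^{2} + w^{2}}$
$D{\left(t \right)} = 3 + t^{2}$
$V = \sqrt{14792 + 2 \sqrt{29}}$ ($V = \sqrt{14792 + \sqrt{\left(-4\right)^{2} + 10^{2}}} = \sqrt{14792 + \sqrt{16 + 100}} = \sqrt{14792 + \sqrt{116}} = \sqrt{14792 + 2 \sqrt{29}} \approx 121.67$)
$V - D{\left(\left(7 + 3\right) 4 \right)} = \sqrt{14792 + 2 \sqrt{29}} - \left(3 + \left(\left(7 + 3\right) 4\right)^{2}\right) = \sqrt{14792 + 2 \sqrt{29}} - \left(3 + \left(10 \cdot 4\right)^{2}\right) = \sqrt{14792 + 2 \sqrt{29}} - \left(3 + 40^{2}\right) = \sqrt{14792 + 2 \sqrt{29}} - \left(3 + 1600\right) = \sqrt{14792 + 2 \sqrt{29}} - 1603 = -1603 + \sqrt{14792 + 2 \sqrt{29}}$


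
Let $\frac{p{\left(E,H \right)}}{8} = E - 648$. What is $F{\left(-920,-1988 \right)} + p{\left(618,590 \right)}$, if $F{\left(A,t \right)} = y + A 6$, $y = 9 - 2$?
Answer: $-5753$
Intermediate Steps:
$y = 7$ ($y = 9 - 2 = 7$)
$F{\left(A,t \right)} = 7 + 6 A$ ($F{\left(A,t \right)} = 7 + A 6 = 7 + 6 A$)
$p{\left(E,H \right)} = -5184 + 8 E$ ($p{\left(E,H \right)} = 8 \left(E - 648\right) = 8 \left(-648 + E\right) = -5184 + 8 E$)
$F{\left(-920,-1988 \right)} + p{\left(618,590 \right)} = \left(7 + 6 \left(-920\right)\right) + \left(-5184 + 8 \cdot 618\right) = \left(7 - 5520\right) + \left(-5184 + 4944\right) = -5513 - 240 = -5753$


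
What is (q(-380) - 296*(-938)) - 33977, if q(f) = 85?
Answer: 243756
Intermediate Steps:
(q(-380) - 296*(-938)) - 33977 = (85 - 296*(-938)) - 33977 = (85 + 277648) - 33977 = 277733 - 33977 = 243756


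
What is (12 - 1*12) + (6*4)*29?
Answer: 696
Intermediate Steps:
(12 - 1*12) + (6*4)*29 = (12 - 12) + 24*29 = 0 + 696 = 696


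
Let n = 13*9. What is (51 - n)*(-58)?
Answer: 3828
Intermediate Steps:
n = 117
(51 - n)*(-58) = (51 - 1*117)*(-58) = (51 - 117)*(-58) = -66*(-58) = 3828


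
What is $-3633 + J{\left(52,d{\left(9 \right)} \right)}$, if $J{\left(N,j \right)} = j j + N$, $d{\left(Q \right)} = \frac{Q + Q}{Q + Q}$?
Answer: $-3580$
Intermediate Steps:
$d{\left(Q \right)} = 1$ ($d{\left(Q \right)} = \frac{2 Q}{2 Q} = 2 Q \frac{1}{2 Q} = 1$)
$J{\left(N,j \right)} = N + j^{2}$ ($J{\left(N,j \right)} = j^{2} + N = N + j^{2}$)
$-3633 + J{\left(52,d{\left(9 \right)} \right)} = -3633 + \left(52 + 1^{2}\right) = -3633 + \left(52 + 1\right) = -3633 + 53 = -3580$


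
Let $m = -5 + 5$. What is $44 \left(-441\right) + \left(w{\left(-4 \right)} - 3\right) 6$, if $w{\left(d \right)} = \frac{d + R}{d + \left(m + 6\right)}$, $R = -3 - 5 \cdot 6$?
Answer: $-19533$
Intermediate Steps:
$m = 0$
$R = -33$ ($R = -3 - 30 = -33$)
$w{\left(d \right)} = \frac{-33 + d}{6 + d}$ ($w{\left(d \right)} = \frac{d - 33}{d + \left(0 + 6\right)} = \frac{-33 + d}{d + 6} = \frac{-33 + d}{6 + d}$)
$44 \left(-441\right) + \left(w{\left(-4 \right)} - 3\right) 6 = 44 \left(-441\right) + \left(\frac{-33 - 4}{6 - 4} - 3\right) 6 = -19404 + \left(\frac{1}{2} \left(-37\right) - 3\right) 6 = -19404 + \left(- \frac{37}{2} - 3\right) 6 = -19404 - 129 = -19533$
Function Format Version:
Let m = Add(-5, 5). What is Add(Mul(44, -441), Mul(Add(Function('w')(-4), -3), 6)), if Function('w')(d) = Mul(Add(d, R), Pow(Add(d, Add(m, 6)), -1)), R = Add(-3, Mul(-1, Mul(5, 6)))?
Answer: -19533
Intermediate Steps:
m = 0
R = -33 (R = Add(-3, Mul(-1, 30)) = Add(-3, -30) = -33)
Function('w')(d) = Mul(Pow(Add(6, d), -1), Add(-33, d)) (Function('w')(d) = Mul(Add(d, -33), Pow(Add(d, Add(0, 6)), -1)) = Mul(Add(-33, d), Pow(Add(d, 6), -1)) = Mul(Add(-33, d), Pow(Add(6, d), -1)) = Mul(Pow(Add(6, d), -1), Add(-33, d)))
Add(Mul(44, -441), Mul(Add(Function('w')(-4), -3), 6)) = Add(Mul(44, -441), Mul(Add(Mul(Pow(Add(6, -4), -1), Add(-33, -4)), -3), 6)) = Add(-19404, Mul(Add(Mul(Pow(2, -1), -37), -3), 6)) = Add(-19404, Mul(Add(Mul(Rational(1, 2), -37), -3), 6)) = Add(-19404, Mul(Add(Rational(-37, 2), -3), 6)) = Add(-19404, Mul(Rational(-43, 2), 6)) = Add(-19404, -129) = -19533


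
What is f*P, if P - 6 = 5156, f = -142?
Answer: -733004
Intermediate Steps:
P = 5162 (P = 6 + 5156 = 5162)
f*P = -142*5162 = -733004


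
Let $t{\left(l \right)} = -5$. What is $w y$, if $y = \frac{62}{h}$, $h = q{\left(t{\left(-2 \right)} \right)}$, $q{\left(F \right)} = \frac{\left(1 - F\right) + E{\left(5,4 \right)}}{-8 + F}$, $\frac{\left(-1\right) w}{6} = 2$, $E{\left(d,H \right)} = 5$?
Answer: $\frac{9672}{11} \approx 879.27$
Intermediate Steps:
$w = -12$ ($w = \left(-6\right) 2 = -12$)
$q{\left(F \right)} = \frac{6 - F}{-8 + F}$ ($q{\left(F \right)} = \frac{\left(1 - F\right) + 5}{-8 + F} = \frac{6 - F}{-8 + F}$)
$h = - \frac{11}{13}$ ($h = \frac{6 - -5}{-8 - 5} = \frac{6 + 5}{-13} = \left(- \frac{1}{13}\right) 11 = - \frac{11}{13} \approx -0.84615$)
$y = - \frac{806}{11}$ ($y = \frac{62}{- \frac{11}{13}} = 62 \left(- \frac{13}{11}\right) = - \frac{806}{11} \approx -73.273$)
$w y = \left(-12\right) \left(- \frac{806}{11}\right) = \frac{9672}{11}$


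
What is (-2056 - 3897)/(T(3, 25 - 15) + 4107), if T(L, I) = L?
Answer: -5953/4110 ≈ -1.4484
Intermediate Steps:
(-2056 - 3897)/(T(3, 25 - 15) + 4107) = (-2056 - 3897)/(3 + 4107) = -5953/4110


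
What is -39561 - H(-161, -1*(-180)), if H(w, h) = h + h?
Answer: -39921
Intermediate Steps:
H(w, h) = 2*h
-39561 - H(-161, -1*(-180)) = -39561 - 2*(-1*(-180)) = -39561 - 2*180 = -39561 - 1*360 = -39561 - 360 = -39921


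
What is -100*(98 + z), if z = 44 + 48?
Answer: -19000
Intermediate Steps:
z = 92
-100*(98 + z) = -100*(98 + 92) = -100*190 = -19000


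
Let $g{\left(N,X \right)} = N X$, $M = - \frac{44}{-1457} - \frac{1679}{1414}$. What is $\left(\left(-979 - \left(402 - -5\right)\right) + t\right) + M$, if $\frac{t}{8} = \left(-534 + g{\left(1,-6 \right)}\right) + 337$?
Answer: $- \frac{6203580067}{2060198} \approx -3011.2$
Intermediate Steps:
$M = - \frac{2384087}{2060198}$ ($M = \left(-44\right) \left(- \frac{1}{1457}\right) - \frac{1679}{1414} = \frac{44}{1457} - \frac{1679}{1414} = - \frac{2384087}{2060198} \approx -1.1572$)
$t = -1624$ ($t = 8 \left(\left(-534 + 1 \left(-6\right)\right) + 337\right) = 8 \left(\left(-534 - 6\right) + 337\right) = 8 \left(-540 + 337\right) = 8 \left(-203\right) = -1624$)
$\left(\left(-979 - \left(402 - -5\right)\right) + t\right) + M = \left(\left(-979 - \left(402 - -5\right)\right) - 1624\right) - \frac{2384087}{2060198} = \left(\left(-979 - \left(402 + 5\right)\right) - 1624\right) - \frac{2384087}{2060198} = \left(\left(-979 - 407\right) - 1624\right) - \frac{2384087}{2060198} = \left(-1386 - 1624\right) - \frac{2384087}{2060198} = -3010 - \frac{2384087}{2060198} = - \frac{6203580067}{2060198}$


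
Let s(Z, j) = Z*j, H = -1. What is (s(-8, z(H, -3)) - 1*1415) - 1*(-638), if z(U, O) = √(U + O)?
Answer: -777 - 16*I ≈ -777.0 - 16.0*I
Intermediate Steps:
z(U, O) = √(O + U)
(s(-8, z(H, -3)) - 1*1415) - 1*(-638) = (-8*√(-3 - 1) - 1*1415) - 1*(-638) = (-16*I - 1415) + 638 = (-1415 - 16*I) + 638 = -777 - 16*I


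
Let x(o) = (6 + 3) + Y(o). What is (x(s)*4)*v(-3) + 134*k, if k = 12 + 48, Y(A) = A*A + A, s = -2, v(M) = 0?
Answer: 8040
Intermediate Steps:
Y(A) = A + A**2 (Y(A) = A**2 + A = A + A**2)
x(o) = 9 + o*(1 + o) (x(o) = (6 + 3) + o*(1 + o) = 9 + o*(1 + o))
k = 60
(x(s)*4)*v(-3) + 134*k = ((9 - 2*(1 - 2))*4)*0 + 134*60 = ((9 - 2*(-1))*4)*0 + 8040 = ((9 + 2)*4)*0 + 8040 = (11*4)*0 + 8040 = 44*0 + 8040 = 0 + 8040 = 8040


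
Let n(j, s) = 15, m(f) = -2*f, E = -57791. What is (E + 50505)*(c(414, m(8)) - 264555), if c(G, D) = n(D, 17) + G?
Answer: 1924422036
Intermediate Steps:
c(G, D) = 15 + G
(E + 50505)*(c(414, m(8)) - 264555) = (-57791 + 50505)*((15 + 414) - 264555) = -7286*(429 - 264555) = -7286*(-264126) = 1924422036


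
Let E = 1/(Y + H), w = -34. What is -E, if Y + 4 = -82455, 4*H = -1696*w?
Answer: 1/68043 ≈ 1.4697e-5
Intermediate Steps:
H = 14416 (H = (-1696*(-34))/4 = (1/4)*57664 = 14416)
Y = -82459 (Y = -4 - 82455 = -82459)
E = -1/68043 (E = 1/(-82459 + 14416) = 1/(-68043) = -1/68043 ≈ -1.4697e-5)
-E = -1*(-1/68043) = 1/68043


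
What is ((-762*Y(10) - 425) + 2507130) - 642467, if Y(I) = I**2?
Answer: 1788038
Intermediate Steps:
((-762*Y(10) - 425) + 2507130) - 642467 = ((-762*10**2 - 425) + 2507130) - 642467 = ((-762*100 - 425) + 2507130) - 642467 = ((-76200 - 425) + 2507130) - 642467 = (-76625 + 2507130) - 642467 = 2430505 - 642467 = 1788038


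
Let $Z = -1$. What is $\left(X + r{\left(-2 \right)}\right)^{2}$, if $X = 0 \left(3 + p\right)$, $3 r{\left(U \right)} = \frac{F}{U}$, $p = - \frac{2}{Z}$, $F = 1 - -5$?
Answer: $1$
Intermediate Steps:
$F = 6$ ($F = 1 + 5 = 6$)
$p = 2$ ($p = - \frac{2}{-1} = \left(-2\right) \left(-1\right) = 2$)
$r{\left(U \right)} = \frac{2}{U}$ ($r{\left(U \right)} = \frac{6 \frac{1}{U}}{3} = \frac{2}{U}$)
$X = 0$ ($X = 0 \left(3 + 2\right) = 0 \cdot 5 = 0$)
$\left(X + r{\left(-2 \right)}\right)^{2} = \left(0 + \frac{2}{-2}\right)^{2} = \left(0 + 2 \left(- \frac{1}{2}\right)\right)^{2} = \left(0 - 1\right)^{2} = \left(-1\right)^{2} = 1$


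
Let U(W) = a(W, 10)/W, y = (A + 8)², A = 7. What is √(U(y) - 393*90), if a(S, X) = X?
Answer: 4*I*√497390/15 ≈ 188.07*I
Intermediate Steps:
y = 225 (y = (7 + 8)² = 15² = 225)
U(W) = 10/W
√(U(y) - 393*90) = √(10/225 - 393*90) = √(10*(1/225) - 35370) = √(2/45 - 35370) = √(-1591648/45) = 4*I*√497390/15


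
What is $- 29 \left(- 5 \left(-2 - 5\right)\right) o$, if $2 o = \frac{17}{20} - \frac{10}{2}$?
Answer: $\frac{16849}{8} \approx 2106.1$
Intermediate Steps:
$o = - \frac{83}{40}$ ($o = \frac{\frac{17}{20} - \frac{10}{2}}{2} = \frac{17 \cdot \frac{1}{20} - 5}{2} = \frac{\frac{17}{20} - 5}{2} = \frac{1}{2} \left(- \frac{83}{20}\right) = - \frac{83}{40} \approx -2.075$)
$- 29 \left(- 5 \left(-2 - 5\right)\right) o = - 29 \left(- 5 \left(-2 - 5\right)\right) \left(- \frac{83}{40}\right) = - 29 \left(\left(-5\right) \left(-7\right)\right) \left(- \frac{83}{40}\right) = \left(-29\right) 35 \left(- \frac{83}{40}\right) = \left(-1015\right) \left(- \frac{83}{40}\right) = \frac{16849}{8}$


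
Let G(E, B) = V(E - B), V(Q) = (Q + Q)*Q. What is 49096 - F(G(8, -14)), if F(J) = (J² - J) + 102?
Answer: -887062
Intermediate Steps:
V(Q) = 2*Q² (V(Q) = (2*Q)*Q = 2*Q²)
G(E, B) = 2*(E - B)²
F(J) = 102 + J² - J
49096 - F(G(8, -14)) = 49096 - (102 + (2*(-14 - 1*8)²)² - 2*(-14 - 1*8)²) = 49096 - (102 + (2*(-14 - 8)²)² - 2*(-14 - 8)²) = 49096 - (102 + (2*(-22)²)² - 2*(-22)²) = 49096 - (102 + (2*484)² - 2*484) = 49096 - (102 + 968² - 1*968) = 49096 - (102 + 937024 - 968) = 49096 - 1*936158 = 49096 - 936158 = -887062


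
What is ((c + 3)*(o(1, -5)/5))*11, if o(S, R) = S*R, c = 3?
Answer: -66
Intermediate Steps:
o(S, R) = R*S
((c + 3)*(o(1, -5)/5))*11 = ((3 + 3)*(-5*1/5))*11 = (6*(-5*1/5))*11 = (6*(-1))*11 = -6*11 = -66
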